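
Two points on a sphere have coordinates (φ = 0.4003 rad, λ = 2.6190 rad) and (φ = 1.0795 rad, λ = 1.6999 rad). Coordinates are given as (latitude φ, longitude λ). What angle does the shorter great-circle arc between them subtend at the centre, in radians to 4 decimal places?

0.9184 rad

In radians: φ₁ = 0.4003, φ₂ = 1.0795, Δλ = -52.661° = -0.9191 rad.
cos c = sin φ₁ sin φ₂ + cos φ₁ cos φ₂ cos Δλ = (0.3897)(0.8817) + (0.9209)(0.4718)(0.6065) = 0.60713,
so c = arccos(0.60713) = 0.91836 rad.
So the angular separation is 0.9184 rad.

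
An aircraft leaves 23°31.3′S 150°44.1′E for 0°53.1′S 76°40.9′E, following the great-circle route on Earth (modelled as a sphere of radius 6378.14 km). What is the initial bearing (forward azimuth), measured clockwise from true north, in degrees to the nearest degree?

276°

With φ₁ = -0.4105, φ₂ = -0.0154, Δλ = -1.2925 rad, the forward-azimuth formula gives
θ = atan2( sin Δλ cos φ₂ , cos φ₁ sin φ₂ − sin φ₁ cos φ₂ cos Δλ ) = atan2(-0.9614, 0.0955) = -84.33°.
Adding 360° brings this into [0°, 360°): 276°.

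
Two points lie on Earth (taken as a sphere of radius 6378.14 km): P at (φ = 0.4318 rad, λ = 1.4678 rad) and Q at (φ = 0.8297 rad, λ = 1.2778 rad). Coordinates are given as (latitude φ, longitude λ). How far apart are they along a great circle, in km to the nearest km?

With latitudes φ₁ = 24.740°, φ₂ = 47.538° and longitude difference Δλ = -10.886°:
cos c = sin φ₁ sin φ₂ + cos φ₁ cos φ₂ cos Δλ = (0.4185)(0.7377) + (0.9082)(0.6751)(0.9820) = 0.91084,
so c = arccos(0.91084) = 0.42547 rad.
Distance = R·c = 6378.14 × 0.4255 ≈ 2714 km.

2714 km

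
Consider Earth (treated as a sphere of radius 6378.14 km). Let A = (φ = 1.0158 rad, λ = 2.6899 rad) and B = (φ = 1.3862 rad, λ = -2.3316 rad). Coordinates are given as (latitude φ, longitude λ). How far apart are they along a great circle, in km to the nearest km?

In radians: φ₁ = 1.0158, φ₂ = 1.3862, Δλ = 72.289° = 1.2617 rad.
cos c = sin φ₁ sin φ₂ + cos φ₁ cos φ₂ cos Δλ = (0.8499)(0.9830) + (0.5269)(0.1835)(0.3042) = 0.86489,
so c = arccos(0.86489) = 0.52587 rad.
Distance = R·c = 6378.14 × 0.5259 ≈ 3354 km.

3354 km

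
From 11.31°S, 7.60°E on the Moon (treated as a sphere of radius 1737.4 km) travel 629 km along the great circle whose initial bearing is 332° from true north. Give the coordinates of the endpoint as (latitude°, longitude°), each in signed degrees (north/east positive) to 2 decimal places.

7.08°, -2.05°

Angular distance δ = d/R = 629/1737.4 = 0.36204 rad; initial bearing θ = 5.7945 rad.
sin φ₂ = sin φ₁ cos δ + cos φ₁ sin δ cos θ = (-0.1961)(0.9352) + (0.9806)(0.3542)(0.8829) = 0.1232, so φ₂ = 7.08°.
Δλ = atan2(sin θ sin δ cos φ₁, cos δ − sin φ₁ sin φ₂) = atan2(-0.1630, 0.9593) = -9.646°.
λ₂ = 7.600° − 9.646° = -2.05°.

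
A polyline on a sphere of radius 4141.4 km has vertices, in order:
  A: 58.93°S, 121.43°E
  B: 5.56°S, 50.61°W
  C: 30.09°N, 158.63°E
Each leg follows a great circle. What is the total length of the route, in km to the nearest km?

18672 km

Leg A→B: central angle 2.0106 rad, distance 8326.5 km.
Leg B→C: central angle 2.4981 rad, distance 10345.7 km.
Total: 8326.5 + 10345.7 ≈ 18672 km.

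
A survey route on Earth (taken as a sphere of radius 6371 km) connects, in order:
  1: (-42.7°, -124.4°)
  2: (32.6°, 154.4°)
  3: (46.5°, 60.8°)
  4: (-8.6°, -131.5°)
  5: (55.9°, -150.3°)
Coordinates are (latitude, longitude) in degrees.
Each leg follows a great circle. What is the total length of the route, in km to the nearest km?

42474 km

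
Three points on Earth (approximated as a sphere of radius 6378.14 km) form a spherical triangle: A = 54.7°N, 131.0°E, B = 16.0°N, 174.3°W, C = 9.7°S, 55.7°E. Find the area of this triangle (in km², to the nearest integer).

42515602 km²

Side lengths (central angles): a = 2.2856, b = 1.5638, c = 0.9933 rad; semiperimeter s = 2.4213.
By l'Huilier's theorem, tan(E/4) = √[tan(s/2) tan((s−a)/2) tan((s−b)/2) tan((s−c)/2)], giving spherical excess E = 1.0451 rad.
Area = E·R² = 1.0451 × (6378.14)² ≈ 42515602 km².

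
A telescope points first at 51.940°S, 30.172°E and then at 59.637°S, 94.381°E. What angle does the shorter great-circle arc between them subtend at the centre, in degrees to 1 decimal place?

With latitudes φ₁ = -51.940°, φ₂ = -59.637° and longitude difference Δλ = 64.209°:
cos c = sin φ₁ sin φ₂ + cos φ₁ cos φ₂ cos Δλ = (-0.7874)(-0.8628) + (0.6165)(0.5055)(0.4351) = 0.81495,
so c = arccos(0.81495) = 0.61815 rad.
So the angular separation is 35.4°.

35.4°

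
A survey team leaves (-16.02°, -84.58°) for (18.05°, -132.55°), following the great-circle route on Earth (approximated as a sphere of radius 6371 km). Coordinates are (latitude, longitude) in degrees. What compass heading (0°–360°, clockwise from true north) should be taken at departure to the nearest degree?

Δλ = -47.970° = -0.8372 rad.
y = sin Δλ · cos φ₂ = (-0.7428)(0.9508) = -0.7062
x = cos φ₁ sin φ₂ − sin φ₁ cos φ₂ cos Δλ = (0.9612)(0.3098) − (-0.2760)(0.9508)(0.6695) = 0.4735
θ = atan2(y, x) = -56.16°; adding 360° gives 304°.

304°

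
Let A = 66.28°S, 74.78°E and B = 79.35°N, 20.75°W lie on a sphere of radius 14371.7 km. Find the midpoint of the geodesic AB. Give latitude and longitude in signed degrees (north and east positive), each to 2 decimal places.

8.97°, 49.21°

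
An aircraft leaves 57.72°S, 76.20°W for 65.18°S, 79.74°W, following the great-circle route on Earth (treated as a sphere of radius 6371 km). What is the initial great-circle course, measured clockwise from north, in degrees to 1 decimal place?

With φ₁ = -1.0074, φ₂ = -1.1376, Δλ = -0.0618 rad, the forward-azimuth formula gives
θ = atan2( sin Δλ cos φ₂ , cos φ₁ sin φ₂ − sin φ₁ cos φ₂ cos Δλ ) = atan2(-0.0259, -0.1305) = -168.77°.
Adding 360° brings this into [0°, 360°): 191.2°.

191.2°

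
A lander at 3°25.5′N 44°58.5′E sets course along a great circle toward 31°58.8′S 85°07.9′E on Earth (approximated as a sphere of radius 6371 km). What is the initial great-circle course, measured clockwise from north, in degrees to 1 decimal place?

With φ₁ = 0.0598, φ₂ = -0.5582, Δλ = 0.7009 rad, the forward-azimuth formula gives
θ = atan2( sin Δλ cos φ₂ , cos φ₁ sin φ₂ − sin φ₁ cos φ₂ cos Δλ ) = atan2(0.5470, -0.5674) = 136.05°.
So the initial bearing is 136.0°.

136.0°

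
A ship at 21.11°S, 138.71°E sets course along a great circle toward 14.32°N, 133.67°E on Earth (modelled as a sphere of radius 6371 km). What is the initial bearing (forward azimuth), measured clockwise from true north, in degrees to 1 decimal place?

351.6°

Δλ = -5.040° = -0.0880 rad.
y = sin Δλ · cos φ₂ = (-0.0879)(0.9689) = -0.0851
x = cos φ₁ sin φ₂ − sin φ₁ cos φ₂ cos Δλ = (0.9329)(0.2473) − (-0.3602)(0.9689)(0.9961) = 0.5784
θ = atan2(y, x) = -8.37°; adding 360° gives 351.6°.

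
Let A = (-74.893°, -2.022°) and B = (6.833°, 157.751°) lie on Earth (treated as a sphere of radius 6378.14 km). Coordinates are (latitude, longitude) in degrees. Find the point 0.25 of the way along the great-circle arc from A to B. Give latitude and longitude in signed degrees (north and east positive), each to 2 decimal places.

Central angle δ = 1.9366 rad. Interpolating on the sphere with fraction f = 0.25:
P = [sin((1−f)δ)·A + sin(fδ)·B] / sin δ = 1.0633·A + 0.4984·B in Cartesian coordinates,
giving P = (-0.1811, 0.1776, -0.9673), i.e. latitude -75.31°, longitude 135.56°.

-75.31°, 135.56°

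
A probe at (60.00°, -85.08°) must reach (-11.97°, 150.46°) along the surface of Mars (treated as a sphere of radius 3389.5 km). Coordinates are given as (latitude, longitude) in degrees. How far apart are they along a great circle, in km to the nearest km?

6931 km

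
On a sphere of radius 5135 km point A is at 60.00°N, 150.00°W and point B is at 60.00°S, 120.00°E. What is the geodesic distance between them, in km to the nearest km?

12421 km

Let φ₁ = 1.0472 rad, φ₂ = -1.0472 rad, and Δλ = -1.5708 rad.
cos c = sin φ₁ sin φ₂ + cos φ₁ cos φ₂ cos Δλ = (0.8660)(-0.8660) + (0.5000)(0.5000)(0.0000) = -0.75000,
so c = arccos(-0.75000) = 2.41886 rad.
Distance = R·c = 5135 × 2.4189 ≈ 12421 km.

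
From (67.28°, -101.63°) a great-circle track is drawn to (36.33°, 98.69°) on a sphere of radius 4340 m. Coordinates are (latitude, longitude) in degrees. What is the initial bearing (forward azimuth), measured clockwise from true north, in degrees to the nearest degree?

343°

Δλ = -159.680° = -2.7869 rad.
y = sin Δλ · cos φ₂ = (-0.3473)(0.8056) = -0.2798
x = cos φ₁ sin φ₂ − sin φ₁ cos φ₂ cos Δλ = (0.3862)(0.5924) − (0.9224)(0.8056)(-0.9378) = 0.9257
θ = atan2(y, x) = -16.82°; adding 360° gives 343°.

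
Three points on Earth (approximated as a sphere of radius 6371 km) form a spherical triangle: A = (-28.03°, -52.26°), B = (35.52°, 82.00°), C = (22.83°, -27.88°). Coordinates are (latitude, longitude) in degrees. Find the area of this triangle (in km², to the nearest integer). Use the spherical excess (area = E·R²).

Side lengths (central angles): a = 1.6005, b = 0.9780, c = 2.4566 rad; semiperimeter s = 2.5176.
By l'Huilier's theorem, tan(E/4) = √[tan(s/2) tan((s−a)/2) tan((s−b)/2) tan((s−c)/2)], giving spherical excess E = 0.8380 rad.
Area = E·R² = 0.8380 × (6371)² ≈ 34012244 km².

34012244 km²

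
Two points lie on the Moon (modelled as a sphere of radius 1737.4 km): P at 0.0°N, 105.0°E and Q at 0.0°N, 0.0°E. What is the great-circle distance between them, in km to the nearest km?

With latitudes φ₁ = 0.000°, φ₂ = 0.000° and longitude difference Δλ = -105.000°:
cos c = sin φ₁ sin φ₂ + cos φ₁ cos φ₂ cos Δλ = (0.0000)(0.0000) + (1.0000)(1.0000)(-0.2588) = -0.25882,
so c = arccos(-0.25882) = 1.83260 rad.
Distance = R·c = 1737.4 × 1.8326 ≈ 3184 km.

3184 km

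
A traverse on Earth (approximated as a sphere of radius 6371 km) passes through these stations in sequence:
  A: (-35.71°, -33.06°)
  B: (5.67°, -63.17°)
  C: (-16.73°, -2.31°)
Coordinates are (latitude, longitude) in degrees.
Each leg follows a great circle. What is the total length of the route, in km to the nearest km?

Leg A→B: central angle 0.8746 rad, distance 5572.0 km.
Leg B→C: central angle 1.1201 rad, distance 7136.0 km.
Total: 5572.0 + 7136.0 ≈ 12708 km.

12708 km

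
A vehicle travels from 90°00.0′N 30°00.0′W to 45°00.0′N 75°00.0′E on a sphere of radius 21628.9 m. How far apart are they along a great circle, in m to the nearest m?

16987 m

In radians: φ₁ = 1.5708, φ₂ = 0.7854, Δλ = 105.000° = 1.8326 rad.
cos c = sin φ₁ sin φ₂ + cos φ₁ cos φ₂ cos Δλ = (1.0000)(0.7071) + (0.0000)(0.7071)(-0.2588) = 0.70711,
so c = arccos(0.70711) = 0.78540 rad.
Distance = R·c = 21628.9 × 0.7854 ≈ 16987 m.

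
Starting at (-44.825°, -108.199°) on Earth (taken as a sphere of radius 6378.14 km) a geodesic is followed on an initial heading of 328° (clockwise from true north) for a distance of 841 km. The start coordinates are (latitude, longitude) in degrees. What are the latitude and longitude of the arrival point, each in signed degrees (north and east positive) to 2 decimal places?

Angular distance δ = d/R = 841/6378.14 = 0.13186 rad; initial bearing θ = 5.7247 rad.
sin φ₂ = sin φ₁ cos δ + cos φ₁ sin δ cos θ = (-0.7049)(0.9913) + (0.7093)(0.1315)(0.8480) = -0.6197, so φ₂ = -38.30°.
Δλ = atan2(sin θ sin δ cos φ₁, cos δ − sin φ₁ sin φ₂) = atan2(-0.0494, 0.5544) = -5.093°.
λ₂ = -108.199° − 5.093° = -113.29°.

-38.30°, -113.29°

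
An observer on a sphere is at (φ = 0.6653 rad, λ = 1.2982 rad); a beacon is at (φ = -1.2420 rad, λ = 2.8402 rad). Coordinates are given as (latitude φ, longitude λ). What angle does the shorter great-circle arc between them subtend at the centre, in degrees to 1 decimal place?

With latitudes φ₁ = 38.119°, φ₂ = -71.161° and longitude difference Δλ = 88.350°:
Haversine: a = sin²(Δφ/2) + cos φ₁ cos φ₂ sin²(Δλ/2) = 0.6651 + (0.7867)(0.3229)(0.4856) = 0.78846.
Central angle c = 2·arcsin(√a) = 2.18574 rad.
So the angular separation is 125.2°.

125.2°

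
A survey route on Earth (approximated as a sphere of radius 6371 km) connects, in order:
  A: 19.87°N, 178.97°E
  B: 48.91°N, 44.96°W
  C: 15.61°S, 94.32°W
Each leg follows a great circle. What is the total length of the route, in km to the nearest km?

19882 km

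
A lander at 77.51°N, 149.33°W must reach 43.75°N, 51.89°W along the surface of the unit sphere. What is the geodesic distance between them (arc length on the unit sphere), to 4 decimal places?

In radians: φ₁ = 1.3528, φ₂ = 0.7636, Δλ = 97.440° = 1.7006 rad.
cos c = sin φ₁ sin φ₂ + cos φ₁ cos φ₂ cos Δλ = (0.9763)(0.6915) + (0.2163)(0.7224)(-0.1295) = 0.65492,
so c = arccos(0.65492) = 0.85672 rad.
On the unit sphere the arc length equals the central angle: 0.8567.

0.8567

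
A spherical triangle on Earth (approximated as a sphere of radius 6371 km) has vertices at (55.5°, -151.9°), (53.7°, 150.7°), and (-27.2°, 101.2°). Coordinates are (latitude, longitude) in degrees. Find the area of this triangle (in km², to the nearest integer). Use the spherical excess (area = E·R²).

11677892 km²

Side lengths (central angles): a = 1.5972, b = 2.1213, c = 0.5645 rad; semiperimeter s = 2.1415.
By l'Huilier's theorem, tan(E/4) = √[tan(s/2) tan((s−a)/2) tan((s−b)/2) tan((s−c)/2)], giving spherical excess E = 0.2877 rad.
Area = E·R² = 0.2877 × (6371)² ≈ 11677892 km².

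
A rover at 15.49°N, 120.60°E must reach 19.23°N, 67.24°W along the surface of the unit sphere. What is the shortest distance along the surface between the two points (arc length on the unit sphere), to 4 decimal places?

Let φ₁ = 0.2704 rad, φ₂ = 0.3356 rad, and Δλ = 3.0048 rad.
cos c = sin φ₁ sin φ₂ + cos φ₁ cos φ₂ cos Δλ = (0.2671)(0.3294) + (0.9637)(0.9442)(-0.9907) = -0.81344,
so c = arccos(-0.81344) = 2.52084 rad.
On the unit sphere the arc length equals the central angle: 2.5208.

2.5208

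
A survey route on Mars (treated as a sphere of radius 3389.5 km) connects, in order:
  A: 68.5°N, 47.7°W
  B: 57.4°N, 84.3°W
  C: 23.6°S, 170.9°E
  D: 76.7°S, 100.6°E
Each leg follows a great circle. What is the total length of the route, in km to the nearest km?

11815 km

Leg A→B: central angle 0.3412 rad, distance 1156.5 km.
Leg B→C: central angle 2.0526 rad, distance 6957.3 km.
Leg C→D: central angle 1.0920 rad, distance 3701.5 km.
Total: 1156.5 + 6957.3 + 3701.5 ≈ 11815 km.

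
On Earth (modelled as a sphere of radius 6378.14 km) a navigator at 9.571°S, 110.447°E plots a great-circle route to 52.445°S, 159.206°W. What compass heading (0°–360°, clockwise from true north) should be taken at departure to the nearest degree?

Δλ = 90.347° = 1.5769 rad.
y = sin Δλ · cos φ₂ = (1.0000)(0.6095) = 0.6095
x = cos φ₁ sin φ₂ − sin φ₁ cos φ₂ cos Δλ = (0.9861)(-0.7928) − (-0.1663)(0.6095)(-0.0061) = -0.7823
θ = atan2(y, x) = 142.08°, so the bearing is 142°.

142°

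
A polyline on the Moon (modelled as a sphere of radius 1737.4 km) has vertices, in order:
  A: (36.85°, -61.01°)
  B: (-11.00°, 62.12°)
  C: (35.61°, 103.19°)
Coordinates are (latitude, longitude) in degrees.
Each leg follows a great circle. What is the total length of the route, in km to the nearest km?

5566 km

Leg A→B: central angle 2.1457 rad, distance 3727.9 km.
Leg B→C: central angle 1.0581 rad, distance 1838.3 km.
Total: 3727.9 + 1838.3 ≈ 5566 km.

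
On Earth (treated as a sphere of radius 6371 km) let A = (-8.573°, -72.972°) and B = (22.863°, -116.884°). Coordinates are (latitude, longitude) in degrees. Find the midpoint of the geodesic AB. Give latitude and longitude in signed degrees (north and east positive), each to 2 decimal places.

7.70°, -94.11°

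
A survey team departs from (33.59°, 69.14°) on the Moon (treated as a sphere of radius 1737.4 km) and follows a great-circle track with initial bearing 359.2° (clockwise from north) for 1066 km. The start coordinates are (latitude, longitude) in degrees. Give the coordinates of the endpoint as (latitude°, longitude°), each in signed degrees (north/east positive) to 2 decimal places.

Angular distance δ = d/R = 1066/1737.4 = 0.61356 rad; initial bearing θ = 6.2692 rad.
sin φ₂ = sin φ₁ cos δ + cos φ₁ sin δ cos θ = (0.5532)(0.8176) + (0.8330)(0.5758)(0.9999) = 0.9319, so φ₂ = 68.74°.
Δλ = atan2(sin θ sin δ cos φ₁, cos δ − sin φ₁ sin φ₂) = atan2(-0.0067, 0.3020) = -1.270°.
λ₂ = 69.140° − 1.270° = 67.87°.

68.74°, 67.87°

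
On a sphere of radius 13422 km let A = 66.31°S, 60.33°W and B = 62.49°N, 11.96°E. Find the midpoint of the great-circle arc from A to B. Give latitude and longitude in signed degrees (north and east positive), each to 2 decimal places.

The central angle between A and B is δ = 2.4276 rad.
With f = 0.5, the slerp weights are sin((1−f)δ)/sin δ = 1.4307 and sin(fδ)/sin δ = 1.4307.
Weighted sum of the unit vectors: (1.4307)·(0.1989,-0.3491,-0.9157) + (1.4307)·(0.4519,0.0957,0.8869) = (0.9311, -0.3625, -0.0412).
Converting back: φ = atan2(z, √(x²+y²)) = -2.36°, λ = atan2(y, x) = -21.27°.

-2.36°, -21.27°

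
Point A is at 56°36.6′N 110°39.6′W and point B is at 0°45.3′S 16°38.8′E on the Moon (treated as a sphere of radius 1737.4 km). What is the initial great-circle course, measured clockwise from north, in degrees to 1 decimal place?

With φ₁ = 0.9880, φ₂ = -0.0132, Δλ = 2.2219 rad, the forward-azimuth formula gives
θ = atan2( sin Δλ cos φ₂ , cos φ₁ sin φ₂ − sin φ₁ cos φ₂ cos Δλ ) = atan2(0.7953, 0.4987) = 57.91°.
So the initial bearing is 57.9°.

57.9°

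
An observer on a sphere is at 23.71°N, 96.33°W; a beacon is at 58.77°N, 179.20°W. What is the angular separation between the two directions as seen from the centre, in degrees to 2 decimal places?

With latitudes φ₁ = 23.710°, φ₂ = 58.770° and longitude difference Δλ = -82.870°:
Haversine: a = sin²(Δφ/2) + cos φ₁ cos φ₂ sin²(Δλ/2) = 0.0907 + (0.9156)(0.5185)(0.4379) = 0.29862.
Central angle c = 2·arcsin(√a) = 1.15626 rad.
So the angular separation is 66.25°.

66.25°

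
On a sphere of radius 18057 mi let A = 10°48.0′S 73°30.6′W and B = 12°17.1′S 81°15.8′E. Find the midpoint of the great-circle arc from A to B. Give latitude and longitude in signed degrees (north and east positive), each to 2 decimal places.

-43.08°, 3.20°

Central angle δ = 2.5470 rad. Interpolating on the sphere with fraction f = 0.5:
P = [sin((1−f)δ)·A + sin(fδ)·B] / sin δ = 1.7069·A + 1.7069·B in Cartesian coordinates,
giving P = (0.7293, 0.0408, -0.6830), i.e. latitude -43.08°, longitude 3.20°.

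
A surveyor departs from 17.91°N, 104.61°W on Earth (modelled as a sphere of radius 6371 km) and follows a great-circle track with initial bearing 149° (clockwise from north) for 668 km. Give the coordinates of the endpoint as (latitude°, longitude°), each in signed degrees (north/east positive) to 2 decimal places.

Angular distance δ = d/R = 668/6371 = 0.10485 rad; initial bearing θ = 2.6005 rad.
sin φ₂ = sin φ₁ cos δ + cos φ₁ sin δ cos θ = (0.3075)(0.9945) + (0.9515)(0.1047)(-0.8572) = 0.2205, so φ₂ = 12.74°.
Δλ = atan2(sin θ sin δ cos φ₁, cos δ − sin φ₁ sin φ₂) = atan2(0.0513, 0.9267) = 3.168°.
λ₂ = -104.610° + 3.168° = -101.44°.

12.74°, -101.44°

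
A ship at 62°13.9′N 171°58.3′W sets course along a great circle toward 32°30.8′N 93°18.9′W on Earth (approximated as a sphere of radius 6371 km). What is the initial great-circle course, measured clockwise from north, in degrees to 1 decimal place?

Δλ = 78.657° = 1.3728 rad.
y = sin Δλ · cos φ₂ = (0.9805)(0.8433) = 0.8268
x = cos φ₁ sin φ₂ − sin φ₁ cos φ₂ cos Δλ = (0.4659)(0.5375) − (0.8848)(0.8433)(0.1967) = 0.1037
θ = atan2(y, x) = 82.85°, so the bearing is 82.9°.

82.9°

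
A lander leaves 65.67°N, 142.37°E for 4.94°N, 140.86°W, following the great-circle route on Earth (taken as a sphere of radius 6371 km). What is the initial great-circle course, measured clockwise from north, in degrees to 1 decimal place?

With φ₁ = 1.1462, φ₂ = 0.0862, Δλ = 1.3399 rad, the forward-azimuth formula gives
θ = atan2( sin Δλ cos φ₂ , cos φ₁ sin φ₂ − sin φ₁ cos φ₂ cos Δλ ) = atan2(0.9698, -0.1723) = 100.07°.
So the initial bearing is 100.1°.

100.1°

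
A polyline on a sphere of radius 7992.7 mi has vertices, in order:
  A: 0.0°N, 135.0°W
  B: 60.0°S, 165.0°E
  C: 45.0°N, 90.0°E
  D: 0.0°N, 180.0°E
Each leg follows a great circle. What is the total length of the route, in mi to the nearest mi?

40024 mi

Leg A→B: central angle 1.3181 rad, distance 10535.3 mi.
Leg B→C: central angle 2.1187 rad, distance 16933.8 mi.
Leg C→D: central angle 1.5708 rad, distance 12554.9 mi.
Total: 10535.3 + 16933.8 + 12554.9 ≈ 40024 mi.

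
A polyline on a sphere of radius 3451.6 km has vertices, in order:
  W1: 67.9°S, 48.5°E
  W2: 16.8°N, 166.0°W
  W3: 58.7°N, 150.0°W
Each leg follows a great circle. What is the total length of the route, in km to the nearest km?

10115 km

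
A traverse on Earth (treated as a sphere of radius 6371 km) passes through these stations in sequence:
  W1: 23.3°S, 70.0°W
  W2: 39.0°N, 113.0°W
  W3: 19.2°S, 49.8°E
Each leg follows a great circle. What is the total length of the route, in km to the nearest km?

Leg W1→W2: central angle 1.2942 rad, distance 8245.3 km.
Leg W2→W3: central angle 2.7094 rad, distance 17261.7 km.
Total: 8245.3 + 17261.7 ≈ 25507 km.

25507 km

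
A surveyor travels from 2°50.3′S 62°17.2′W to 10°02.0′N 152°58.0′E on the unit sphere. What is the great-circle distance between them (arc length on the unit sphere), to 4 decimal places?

With latitudes φ₁ = -2.838°, φ₂ = 10.033° and longitude difference Δλ = -144.747°:
cos c = sin φ₁ sin φ₂ + cos φ₁ cos φ₂ cos Δλ = (-0.0495)(0.1742) + (0.9988)(0.9847)(-0.8166) = -0.81176,
so c = arccos(-0.81176) = 2.51796 rad.
On the unit sphere the arc length equals the central angle: 2.5180.

2.5180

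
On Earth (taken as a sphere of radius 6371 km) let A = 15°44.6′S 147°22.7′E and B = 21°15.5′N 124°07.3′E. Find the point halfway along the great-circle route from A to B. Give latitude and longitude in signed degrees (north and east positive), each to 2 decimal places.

The central angle between A and B is δ = 0.7587 rad.
With f = 0.5, the slerp weights are sin((1−f)δ)/sin δ = 0.5383 and sin(fδ)/sin δ = 0.5383.
Weighted sum of the unit vectors: (0.5383)·(-0.8107,0.5189,-0.2713) + (0.5383)·(-0.5228,0.7715,0.3626) = (-0.7177, 0.6946, 0.0491).
Converting back: φ = atan2(z, √(x²+y²)) = 2.82°, λ = atan2(y, x) = 135.94°.

2.82°, 135.94°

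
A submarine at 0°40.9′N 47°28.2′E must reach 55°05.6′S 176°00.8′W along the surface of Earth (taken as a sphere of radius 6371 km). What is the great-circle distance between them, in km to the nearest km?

In radians: φ₁ = 0.0119, φ₂ = -0.9616, Δλ = 136.517° = 2.3827 rad.
cos c = sin φ₁ sin φ₂ + cos φ₁ cos φ₂ cos Δλ = (0.0119)(-0.8201) + (0.9999)(0.5722)(-0.7256) = -0.42493,
so c = arccos(-0.42493) = 2.00968 rad.
Distance = R·c = 6371 × 2.0097 ≈ 12804 km.

12804 km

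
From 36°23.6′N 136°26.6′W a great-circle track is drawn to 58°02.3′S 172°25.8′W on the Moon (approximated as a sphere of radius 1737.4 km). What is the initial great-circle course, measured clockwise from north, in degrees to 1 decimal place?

198.4°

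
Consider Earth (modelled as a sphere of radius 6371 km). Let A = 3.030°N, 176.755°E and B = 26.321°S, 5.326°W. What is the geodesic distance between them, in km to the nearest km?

Let φ₁ = 0.0529 rad, φ₂ = -0.4594 rad, and Δλ = 3.1053 rad.
cos c = sin φ₁ sin φ₂ + cos φ₁ cos φ₂ cos Δλ = (0.0529)(-0.4434) + (0.9986)(0.8963)(-0.9993) = -0.91792,
so c = arccos(-0.91792) = 2.73360 rad.
Distance = R·c = 6371 × 2.7336 ≈ 17416 km.

17416 km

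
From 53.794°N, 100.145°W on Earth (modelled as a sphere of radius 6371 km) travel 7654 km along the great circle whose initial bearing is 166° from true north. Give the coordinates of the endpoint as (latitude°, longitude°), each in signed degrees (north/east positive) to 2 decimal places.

Angular distance δ = d/R = 7654/6371 = 1.20138 rad; initial bearing θ = 2.8972 rad.
sin φ₂ = sin φ₁ cos δ + cos φ₁ sin δ cos θ = (0.8069)(0.3611) + (0.5907)(0.9325)(-0.9703) = -0.2431, so φ₂ = -14.07°.
Δλ = atan2(sin θ sin δ cos φ₁, cos δ − sin φ₁ sin φ₂) = atan2(0.1333, 0.5573) = 13.449°.
λ₂ = -100.145° + 13.449° = -86.70°.

-14.07°, -86.70°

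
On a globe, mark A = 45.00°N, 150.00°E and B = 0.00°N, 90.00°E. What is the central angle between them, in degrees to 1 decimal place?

69.3°

In radians: φ₁ = 0.7854, φ₂ = 0.0000, Δλ = -60.000° = -1.0472 rad.
cos c = sin φ₁ sin φ₂ + cos φ₁ cos φ₂ cos Δλ = (0.7071)(0.0000) + (0.7071)(1.0000)(0.5000) = 0.35355,
so c = arccos(0.35355) = 1.20943 rad.
So the angular separation is 69.3°.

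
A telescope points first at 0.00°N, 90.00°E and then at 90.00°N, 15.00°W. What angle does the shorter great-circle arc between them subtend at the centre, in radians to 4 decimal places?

1.5708 rad

In radians: φ₁ = 0.0000, φ₂ = 1.5708, Δλ = -105.000° = -1.8326 rad.
cos c = sin φ₁ sin φ₂ + cos φ₁ cos φ₂ cos Δλ = (0.0000)(1.0000) + (1.0000)(0.0000)(-0.2588) = 0.00000,
so c = arccos(0.00000) = 1.57080 rad.
So the angular separation is 1.5708 rad.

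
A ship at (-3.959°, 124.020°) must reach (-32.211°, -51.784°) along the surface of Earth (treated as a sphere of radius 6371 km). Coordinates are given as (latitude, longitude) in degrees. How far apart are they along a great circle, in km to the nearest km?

In radians: φ₁ = -0.0691, φ₂ = -0.5622, Δλ = -175.804° = -3.0684 rad.
cos c = sin φ₁ sin φ₂ + cos φ₁ cos φ₂ cos Δλ = (-0.0690)(-0.5330) + (0.9976)(0.8461)(-0.9973) = -0.80501,
so c = arccos(-0.80501) = 2.50648 rad.
Distance = R·c = 6371 × 2.5065 ≈ 15969 km.

15969 km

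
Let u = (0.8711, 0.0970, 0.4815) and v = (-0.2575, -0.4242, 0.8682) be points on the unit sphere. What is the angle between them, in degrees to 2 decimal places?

81.22°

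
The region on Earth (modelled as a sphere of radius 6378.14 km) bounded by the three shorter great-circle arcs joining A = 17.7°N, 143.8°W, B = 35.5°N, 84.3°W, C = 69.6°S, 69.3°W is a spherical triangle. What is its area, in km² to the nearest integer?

Side lengths (central angles): a = 1.8444, b = 1.7683, c = 0.9641 rad; semiperimeter s = 2.2884.
By l'Huilier's theorem, tan(E/4) = √[tan(s/2) tan((s−a)/2) tan((s−b)/2) tan((s−c)/2)], giving spherical excess E = 1.2422 rad.
Area = E·R² = 1.2422 × (6378.14)² ≈ 50533410 km².

50533410 km²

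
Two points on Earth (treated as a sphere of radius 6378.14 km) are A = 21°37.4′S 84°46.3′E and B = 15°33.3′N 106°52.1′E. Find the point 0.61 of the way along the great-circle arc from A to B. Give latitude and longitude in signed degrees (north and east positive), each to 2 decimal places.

Central angle δ = 0.7510 rad. Interpolating on the sphere with fraction f = 0.61:
P = [sin((1−f)δ)·A + sin(fδ)·B] / sin δ = 0.4231·A + 0.6481·B in Cartesian coordinates,
giving P = (-0.1453, 0.9892, 0.0179), i.e. latitude 1.02°, longitude 98.36°.

1.02°, 98.36°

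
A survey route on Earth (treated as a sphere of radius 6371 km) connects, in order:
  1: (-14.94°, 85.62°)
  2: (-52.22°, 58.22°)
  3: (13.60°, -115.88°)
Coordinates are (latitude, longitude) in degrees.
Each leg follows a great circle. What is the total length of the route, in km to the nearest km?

20489 km

Leg 1→2: central angle 0.7535 rad, distance 4800.7 km.
Leg 2→3: central angle 2.4625 rad, distance 15688.6 km.
Total: 4800.7 + 15688.6 ≈ 20489 km.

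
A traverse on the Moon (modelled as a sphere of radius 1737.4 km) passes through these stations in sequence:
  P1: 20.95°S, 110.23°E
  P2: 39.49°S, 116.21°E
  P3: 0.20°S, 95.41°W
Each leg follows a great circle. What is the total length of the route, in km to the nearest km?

Leg P1→P2: central angle 0.3357 rad, distance 583.2 km.
Leg P2→P3: central angle 2.2849 rad, distance 3969.8 km.
Total: 583.2 + 3969.8 ≈ 4553 km.

4553 km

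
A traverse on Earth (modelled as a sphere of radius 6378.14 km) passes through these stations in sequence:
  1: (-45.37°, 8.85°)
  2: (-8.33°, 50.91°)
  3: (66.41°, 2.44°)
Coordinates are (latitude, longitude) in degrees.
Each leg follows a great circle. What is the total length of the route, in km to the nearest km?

14949 km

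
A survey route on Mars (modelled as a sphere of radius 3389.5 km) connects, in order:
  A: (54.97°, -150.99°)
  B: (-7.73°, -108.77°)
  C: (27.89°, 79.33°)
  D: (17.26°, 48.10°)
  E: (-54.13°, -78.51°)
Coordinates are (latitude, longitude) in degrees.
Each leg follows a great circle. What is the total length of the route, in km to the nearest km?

22833 km

Leg A→B: central angle 1.2545 rad, distance 4252.0 km.
Leg B→C: central angle 2.7652 rad, distance 9372.6 km.
Leg C→D: central angle 0.5345 rad, distance 1811.6 km.
Leg D→E: central angle 2.1823 rad, distance 7397.1 km.
Total: 4252.0 + 9372.6 + 1811.6 + 7397.1 ≈ 22833 km.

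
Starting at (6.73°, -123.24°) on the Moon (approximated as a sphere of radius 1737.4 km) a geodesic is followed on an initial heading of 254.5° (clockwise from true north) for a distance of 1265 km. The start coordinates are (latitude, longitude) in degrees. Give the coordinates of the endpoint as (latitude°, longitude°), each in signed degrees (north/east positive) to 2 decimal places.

Angular distance δ = d/R = 1265/1737.4 = 0.72810 rad; initial bearing θ = 4.4419 rad.
sin φ₂ = sin φ₁ cos δ + cos φ₁ sin δ cos θ = (0.1172)(0.7464) + (0.9931)(0.6655)(-0.2672) = -0.0891, so φ₂ = -5.11°.
Δλ = atan2(sin θ sin δ cos φ₁, cos δ − sin φ₁ sin φ₂) = atan2(-0.6368, 0.7569) = -40.077°.
λ₂ = -123.240° − 40.077° = -163.32°.

-5.11°, -163.32°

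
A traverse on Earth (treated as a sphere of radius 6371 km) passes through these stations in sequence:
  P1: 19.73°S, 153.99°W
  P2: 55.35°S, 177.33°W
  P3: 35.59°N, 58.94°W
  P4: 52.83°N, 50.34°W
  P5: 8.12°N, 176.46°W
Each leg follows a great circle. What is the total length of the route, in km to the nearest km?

32937 km

Leg P1→P2: central angle 0.6934 rad, distance 4417.4 km.
Leg P2→P3: central angle 2.3442 rad, distance 14935.1 km.
Leg P3→P4: central angle 0.3190 rad, distance 2032.4 km.
Leg P4→P5: central angle 1.8132 rad, distance 11551.9 km.
Total: 4417.4 + 14935.1 + 2032.4 + 11551.9 ≈ 32937 km.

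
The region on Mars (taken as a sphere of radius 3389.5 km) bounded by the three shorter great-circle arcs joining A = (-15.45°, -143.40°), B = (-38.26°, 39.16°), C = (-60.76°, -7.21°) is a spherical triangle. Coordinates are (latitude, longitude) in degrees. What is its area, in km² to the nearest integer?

Side lengths (central angles): a = 0.6352, b = 1.6783, c = 2.2032 rad; semiperimeter s = 2.2584.
By l'Huilier's theorem, tan(E/4) = √[tan(s/2) tan((s−a)/2) tan((s−b)/2) tan((s−c)/2)], giving spherical excess E = 0.5384 rad.
Area = E·R² = 0.5384 × (3389.5)² ≈ 6185252 km².

6185252 km²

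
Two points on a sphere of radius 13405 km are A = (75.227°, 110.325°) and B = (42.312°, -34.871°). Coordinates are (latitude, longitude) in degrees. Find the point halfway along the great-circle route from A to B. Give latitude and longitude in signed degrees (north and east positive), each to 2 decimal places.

71.47°, -19.52°

The central angle between A and B is δ = 1.0517 rad.
With f = 0.5, the slerp weights are sin((1−f)δ)/sin δ = 0.5781 and sin(fδ)/sin δ = 0.5781.
Weighted sum of the unit vectors: (0.5781)·(-0.0886,0.2391,0.9669) + (0.5781)·(0.6067,-0.4228,0.6732) = (0.2995, -0.1062, 0.9482).
Converting back: φ = atan2(z, √(x²+y²)) = 71.47°, λ = atan2(y, x) = -19.52°.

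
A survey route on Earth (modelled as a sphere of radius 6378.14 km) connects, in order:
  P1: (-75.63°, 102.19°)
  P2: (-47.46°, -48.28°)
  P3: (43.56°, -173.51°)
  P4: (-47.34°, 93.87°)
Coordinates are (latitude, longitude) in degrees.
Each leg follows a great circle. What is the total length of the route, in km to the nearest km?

35575 km

Leg P1→P2: central angle 0.9670 rad, distance 6167.8 km.
Leg P2→P3: central angle 2.4822 rad, distance 15831.9 km.
Leg P3→P4: central angle 2.1285 rad, distance 13575.7 km.
Total: 6167.8 + 15831.9 + 13575.7 ≈ 35575 km.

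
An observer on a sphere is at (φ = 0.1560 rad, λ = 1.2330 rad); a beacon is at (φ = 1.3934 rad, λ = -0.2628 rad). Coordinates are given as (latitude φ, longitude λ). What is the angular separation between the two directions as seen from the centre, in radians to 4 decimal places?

1.4040 rad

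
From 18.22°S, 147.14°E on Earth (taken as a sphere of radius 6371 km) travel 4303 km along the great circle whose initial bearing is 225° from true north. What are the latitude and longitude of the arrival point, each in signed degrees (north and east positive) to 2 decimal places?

Angular distance δ = d/R = 4303/6371 = 0.67540 rad; initial bearing θ = 3.9270 rad.
sin φ₂ = sin φ₁ cos δ + cos φ₁ sin δ cos θ = (-0.3127)(0.7805) + (0.9499)(0.6252)(-0.7071) = -0.6639, so φ₂ = -41.60°.
Δλ = atan2(sin θ sin δ cos φ₁, cos δ − sin φ₁ sin φ₂) = atan2(-0.4199, 0.5729) = -36.243°.
λ₂ = 147.140° − 36.243° = 110.90°.

-41.60°, 110.90°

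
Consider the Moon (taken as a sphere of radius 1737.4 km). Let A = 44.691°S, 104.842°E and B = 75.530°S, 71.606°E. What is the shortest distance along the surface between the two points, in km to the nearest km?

1029 km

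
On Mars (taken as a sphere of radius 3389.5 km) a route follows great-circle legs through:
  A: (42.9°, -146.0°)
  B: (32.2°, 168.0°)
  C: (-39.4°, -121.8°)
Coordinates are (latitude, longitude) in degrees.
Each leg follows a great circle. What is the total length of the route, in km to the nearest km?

Leg A→B: central angle 0.6545 rad, distance 2218.5 km.
Leg B→C: central angle 1.6878 rad, distance 5720.8 km.
Total: 2218.5 + 5720.8 ≈ 7939 km.

7939 km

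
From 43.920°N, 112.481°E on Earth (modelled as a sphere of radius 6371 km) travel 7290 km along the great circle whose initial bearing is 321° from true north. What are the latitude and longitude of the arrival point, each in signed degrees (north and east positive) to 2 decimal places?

Angular distance δ = d/R = 7290/6371 = 1.14425 rad; initial bearing θ = 5.6025 rad.
sin φ₂ = sin φ₁ cos δ + cos φ₁ sin δ cos θ = (0.6937)(0.4137) + (0.7203)(0.9104)(0.7771) = 0.7966, so φ₂ = 52.81°.
Δλ = atan2(sin θ sin δ cos φ₁, cos δ − sin φ₁ sin φ₂) = atan2(-0.4127, -0.1388) = -108.595°.
λ₂ = 112.481° − 108.595° = 3.89°.

52.81°, 3.89°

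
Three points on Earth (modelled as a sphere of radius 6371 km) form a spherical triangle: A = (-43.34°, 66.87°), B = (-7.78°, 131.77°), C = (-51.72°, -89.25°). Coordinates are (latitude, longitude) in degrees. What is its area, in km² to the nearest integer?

Side lengths (central angles): a = 1.9357, b = 1.4437, c = 1.1608 rad; semiperimeter s = 2.2701.
By l'Huilier's theorem, tan(E/4) = √[tan(s/2) tan((s−a)/2) tan((s−b)/2) tan((s−c)/2)], giving spherical excess E = 1.2162 rad.
Area = E·R² = 1.2162 × (6371)² ≈ 49366518 km².

49366518 km²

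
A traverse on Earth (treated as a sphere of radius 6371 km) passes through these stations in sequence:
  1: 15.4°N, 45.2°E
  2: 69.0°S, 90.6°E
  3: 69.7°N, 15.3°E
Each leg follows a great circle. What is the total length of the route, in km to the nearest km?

26450 km

Leg 1→2: central angle 1.5761 rad, distance 10041.5 km.
Leg 2→3: central angle 2.5756 rad, distance 16409.0 km.
Total: 10041.5 + 16409.0 ≈ 26450 km.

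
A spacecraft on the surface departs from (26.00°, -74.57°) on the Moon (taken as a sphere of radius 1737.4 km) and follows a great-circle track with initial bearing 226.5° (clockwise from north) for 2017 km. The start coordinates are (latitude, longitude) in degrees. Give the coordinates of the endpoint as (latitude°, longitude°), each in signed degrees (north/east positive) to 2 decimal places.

-23.13°, -120.91°

Angular distance δ = d/R = 2017/1737.4 = 1.16093 rad; initial bearing θ = 3.9532 rad.
sin φ₂ = sin φ₁ cos δ + cos φ₁ sin δ cos θ = (0.4384)(0.3985) + (0.8988)(0.9172)(-0.6884) = -0.3928, so φ₂ = -23.13°.
Δλ = atan2(sin θ sin δ cos φ₁, cos δ − sin φ₁ sin φ₂) = atan2(-0.5980, 0.5707) = -46.338°.
λ₂ = -74.570° − 46.338° = -120.91°.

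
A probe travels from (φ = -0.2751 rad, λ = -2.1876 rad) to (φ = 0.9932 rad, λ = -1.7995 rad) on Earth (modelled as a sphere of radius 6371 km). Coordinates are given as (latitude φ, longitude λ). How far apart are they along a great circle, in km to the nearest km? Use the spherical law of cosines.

8340 km

Let φ₁ = -0.2751 rad, φ₂ = 0.9932 rad, and Δλ = 0.3881 rad.
cos c = sin φ₁ sin φ₂ + cos φ₁ cos φ₂ cos Δλ = (-0.2716)(0.8378) + (0.9624)(0.5460)(0.9256) = 0.25882,
so c = arccos(0.25882) = 1.30899 rad.
Distance = R·c = 6371 × 1.3090 ≈ 8340 km.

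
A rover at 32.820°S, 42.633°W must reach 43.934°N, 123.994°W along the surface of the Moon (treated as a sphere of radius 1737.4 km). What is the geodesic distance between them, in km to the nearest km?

3231 km

Let φ₁ = -0.5728 rad, φ₂ = 0.7668 rad, and Δλ = -1.4200 rad.
cos c = sin φ₁ sin φ₂ + cos φ₁ cos φ₂ cos Δλ = (-0.5420)(0.6938) + (0.8404)(0.7201)(0.1502) = -0.28515,
so c = arccos(-0.28515) = 1.85996 rad.
Distance = R·c = 1737.4 × 1.8600 ≈ 3231 km.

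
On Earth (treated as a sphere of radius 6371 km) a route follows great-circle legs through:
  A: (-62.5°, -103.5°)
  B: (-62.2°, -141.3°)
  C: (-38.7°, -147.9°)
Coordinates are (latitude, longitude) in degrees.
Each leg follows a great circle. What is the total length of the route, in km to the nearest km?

4574 km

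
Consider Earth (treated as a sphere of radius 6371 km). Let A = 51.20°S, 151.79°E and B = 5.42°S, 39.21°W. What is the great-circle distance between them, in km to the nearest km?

13632 km

Let φ₁ = -0.8936 rad, φ₂ = -0.0946 rad, and Δλ = 2.9496 rad.
cos c = sin φ₁ sin φ₂ + cos φ₁ cos φ₂ cos Δλ = (-0.7793)(-0.0945) + (0.6266)(0.9955)(-0.9816) = -0.53873,
so c = arccos(-0.53873) = 2.13972 rad.
Distance = R·c = 6371 × 2.1397 ≈ 13632 km.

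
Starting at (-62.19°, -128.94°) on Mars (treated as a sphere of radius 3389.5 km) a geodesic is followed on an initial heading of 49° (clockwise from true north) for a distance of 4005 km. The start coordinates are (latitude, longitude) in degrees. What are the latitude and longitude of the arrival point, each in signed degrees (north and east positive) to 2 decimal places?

Angular distance δ = d/R = 4005/3389.5 = 1.18159 rad; initial bearing θ = 0.8552 rad.
sin φ₂ = sin φ₁ cos δ + cos φ₁ sin δ cos θ = (-0.8845)(0.3795) + (0.4665)(0.9252)(0.6561) = -0.0524, so φ₂ = -3.01°.
Δλ = atan2(sin θ sin δ cos φ₁, cos δ − sin φ₁ sin φ₂) = atan2(0.3258, 0.3331) = 44.365°.
λ₂ = -128.940° + 44.365° = -84.57°.

-3.01°, -84.57°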